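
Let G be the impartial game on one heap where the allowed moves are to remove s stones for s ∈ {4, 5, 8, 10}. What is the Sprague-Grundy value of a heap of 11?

2

Grundy values for subtraction set {4, 5, 8, 10}:
g(0) = mex{} = 0
g(1) = mex{} = 0
g(2) = mex{} = 0
g(3) = mex{} = 0
g(4) = mex{0} = 1
g(5) = mex{0} = 1
g(6) = mex{0} = 1
g(7) = mex{0} = 1
g(8) = mex{0,1} = 2
g(9) = mex{0,1} = 2
g(10) = mex{0,1} = 2
g(11) = mex{0,1} = 2
So g(11) = 2.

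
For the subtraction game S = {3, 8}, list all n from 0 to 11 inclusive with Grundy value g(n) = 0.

0, 1, 2, 6, 7, 11

Grundy values for subtraction set {3, 8}:
g(0) = mex{} = 0
g(1) = mex{} = 0
g(2) = mex{} = 0
g(3) = mex{0} = 1
g(4) = mex{0} = 1
g(5) = mex{0} = 1
g(6) = mex{1} = 0
g(7) = mex{1} = 0
g(8) = mex{0,1} = 2
g(9) = mex{0} = 1
g(10) = mex{0} = 1
g(11) = mex{1,2} = 0
The P-positions (g = 0) in 0..11 are 0, 1, 2, 6, 7, 11.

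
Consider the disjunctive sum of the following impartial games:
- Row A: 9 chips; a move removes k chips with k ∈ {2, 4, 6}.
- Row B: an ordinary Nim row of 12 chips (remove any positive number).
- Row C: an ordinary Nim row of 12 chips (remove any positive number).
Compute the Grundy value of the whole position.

0

For row A, compute g(0), g(1), … with moves {2, 4, 6}:
k:     0  1  2  3  4  5  6  7  8  9
g(k):  0  0  1  1  2  2  3  3  0  0
So g(9) = 0.
Row B is a plain Nim row of size 12, so its Grundy value is 12.
Row C is a plain Nim row of size 12, so its Grundy value is 12.
The value of a disjunctive sum is the nim-sum of the parts.
Combined value = 0 ⊕ 12 ⊕ 12 = 0.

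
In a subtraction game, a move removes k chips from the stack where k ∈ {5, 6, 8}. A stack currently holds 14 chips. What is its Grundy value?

Grundy values for subtraction set {5, 6, 8}:
g(0) = mex{} = 0
g(1) = mex{} = 0
g(2) = mex{} = 0
g(3) = mex{} = 0
g(4) = mex{} = 0
g(5) = mex{0} = 1
g(6) = mex{0} = 1
g(7) = mex{0} = 1
g(8) = mex{0} = 1
g(9) = mex{0} = 1
g(10) = mex{0,1} = 2
g(11) = mex{0,1} = 2
g(12) = mex{0,1} = 2
g(13) = mex{1} = 0
g(14) = mex{1} = 0
So g(14) = 0.

0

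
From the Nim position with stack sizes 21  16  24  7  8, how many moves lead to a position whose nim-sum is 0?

3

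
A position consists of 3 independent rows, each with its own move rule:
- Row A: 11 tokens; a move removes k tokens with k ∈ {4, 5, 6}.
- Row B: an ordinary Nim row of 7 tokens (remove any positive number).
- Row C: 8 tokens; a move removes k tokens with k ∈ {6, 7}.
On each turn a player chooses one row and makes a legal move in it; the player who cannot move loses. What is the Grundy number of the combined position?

6

For row A, compute g(0), g(1), … with moves {4, 5, 6}:
k:     0  1  2  3  4  5  6  7  8  9 10 11
g(k):  0  0  0  0  1  1  1  1  2  2  0  0
So g(11) = 0.
Row B is a plain Nim row of size 7, so its Grundy value is 7.
Grundy values for row C (subtraction set {6, 7}):
g(0) = mex{} = 0
g(1) = mex{} = 0
g(2) = mex{} = 0
g(3) = mex{} = 0
g(4) = mex{} = 0
g(5) = mex{} = 0
g(6) = mex{0} = 1
g(7) = mex{0} = 1
g(8) = mex{0} = 1
So g(8) = 1.
The value of a disjunctive sum is the nim-sum of the parts.
Combined value = 0 ⊕ 7 ⊕ 1 = 6.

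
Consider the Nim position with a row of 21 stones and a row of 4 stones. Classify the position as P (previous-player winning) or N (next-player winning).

Nim-sum: 21 ^ 4 = 17.
The nim-sum is 17 ≠ 0, so this is an N-position: the player to move can win.

N-position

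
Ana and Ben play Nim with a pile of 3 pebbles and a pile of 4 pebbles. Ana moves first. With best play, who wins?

Ana wins

Compute the nim-sum pairwise:
3 ^ 4 = 7
The nim-sum is 7 ≠ 0, so this is an N-position: the player to move can win; Ana has a winning move.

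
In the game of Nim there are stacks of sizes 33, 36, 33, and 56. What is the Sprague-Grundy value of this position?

28

Write each in binary and XOR column by column:
  100001  (33)
  100100  (36)
  100001  (33)
  111000  (56)
  ------
  011100  (28)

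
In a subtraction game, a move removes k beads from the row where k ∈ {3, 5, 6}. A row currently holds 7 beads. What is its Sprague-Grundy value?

Compute g(0), g(1), … for moves {3, 5, 6}:
k:     0  1  2  3  4  5  6  7
g(k):  0  0  0  1  1  1  2  2
So g(7) = 2.

2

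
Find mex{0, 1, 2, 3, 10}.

4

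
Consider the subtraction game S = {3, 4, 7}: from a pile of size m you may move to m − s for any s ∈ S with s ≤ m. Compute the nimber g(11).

Compute g(0), g(1), … for moves {3, 4, 7}:
g(0) = mex{} = 0
g(1) = mex{} = 0
g(2) = mex{} = 0
g(3) = mex{0} = 1
g(4) = mex{0} = 1
g(5) = mex{0} = 1
g(6) = mex{0,1} = 2
g(7) = mex{0,1} = 2
g(8) = mex{0,1} = 2
g(9) = mex{0,1,2} = 3
g(10) = mex{1,2} = 0
g(11) = mex{1,2} = 0
So g(11) = 0.

0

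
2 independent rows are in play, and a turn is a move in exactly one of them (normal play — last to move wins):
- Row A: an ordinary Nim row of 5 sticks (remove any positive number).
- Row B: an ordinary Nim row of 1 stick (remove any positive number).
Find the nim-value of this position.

4

Row A is a plain Nim row of size 5, so its Grundy value is 5.
Row B is a plain Nim row of size 1, so its Grundy value is 1.
The value of a disjunctive sum is the nim-sum of the parts.
Combined value = 5 XOR 1 = 4.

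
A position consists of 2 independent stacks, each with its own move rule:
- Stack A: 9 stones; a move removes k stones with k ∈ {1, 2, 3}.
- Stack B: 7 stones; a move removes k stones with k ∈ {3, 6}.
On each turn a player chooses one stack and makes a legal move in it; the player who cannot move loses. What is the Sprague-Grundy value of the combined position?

3

Grundy values for stack A (subtraction set {1, 2, 3}):
g(0) = mex{} = 0
g(1) = mex{0} = 1
g(2) = mex{0,1} = 2
g(3) = mex{0,1,2} = 3
g(4) = mex{1,2,3} = 0
g(5) = mex{0,2,3} = 1
g(6) = mex{0,1,3} = 2
g(7) = mex{0,1,2} = 3
g(8) = mex{1,2,3} = 0
g(9) = mex{0,2,3} = 1
So g(9) = 1.
Grundy values for stack B (subtraction set {3, 6}):
k:     0  1  2  3  4  5  6  7
g(k):  0  0  0  1  1  1  2  2
So g(7) = 2.
By the Sprague-Grundy theorem, the Grundy value of a sum of independent games is the XOR of the component values.
Combined value = 1 XOR 2 = 3.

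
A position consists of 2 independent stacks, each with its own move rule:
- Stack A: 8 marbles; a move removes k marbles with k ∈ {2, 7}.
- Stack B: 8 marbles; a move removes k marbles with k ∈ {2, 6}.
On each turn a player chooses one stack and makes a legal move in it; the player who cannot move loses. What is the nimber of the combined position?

For stack A, compute g(0), g(1), … with moves {2, 7}:
k:     0  1  2  3  4  5  6  7  8
g(k):  0  0  1  1  0  0  1  1  2
So g(8) = 2.
For stack B, compute g(0), g(1), … with moves {2, 6}:
g(0) = mex{} = 0
g(1) = mex{} = 0
g(2) = mex{0} = 1
g(3) = mex{0} = 1
g(4) = mex{1} = 0
g(5) = mex{1} = 0
g(6) = mex{0} = 1
g(7) = mex{0} = 1
g(8) = mex{1} = 0
So g(8) = 0.
The value of a disjunctive sum is the nim-sum of the parts.
Combined value = 2 XOR 0 = 2.

2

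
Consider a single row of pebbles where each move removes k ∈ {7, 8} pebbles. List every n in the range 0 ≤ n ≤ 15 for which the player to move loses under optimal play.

0, 1, 2, 3, 4, 5, 6, 15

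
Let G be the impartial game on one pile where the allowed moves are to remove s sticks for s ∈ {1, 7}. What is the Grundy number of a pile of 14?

Grundy values for subtraction set {1, 7}:
k:     0  1  2  3  4  5  6  7  8  9 10 11 12 13 14
g(k):  0  1  0  1  0  1  0  1  0  1  0  1  0  1  0
So g(14) = 0.

0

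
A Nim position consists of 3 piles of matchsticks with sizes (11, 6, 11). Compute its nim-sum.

Compute the nim-sum pairwise:
11 XOR 6 = 13
13 XOR 11 = 6

6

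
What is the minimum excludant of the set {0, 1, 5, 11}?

2

The values 0, 1 are all present; 2 is the first non-negative integer missing from the set.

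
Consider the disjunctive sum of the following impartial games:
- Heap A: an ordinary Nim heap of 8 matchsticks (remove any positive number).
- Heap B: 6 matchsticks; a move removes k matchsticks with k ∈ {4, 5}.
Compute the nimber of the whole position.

9

Heap A is a plain Nim heap of size 8, so its Grundy value is 8.
Build the Grundy sequence for heap B with g(k) = mex{g(k−s) : s ∈ {4, 5}, s ≤ k}:
g(0) = mex{} = 0
g(1) = mex{} = 0
g(2) = mex{} = 0
g(3) = mex{} = 0
g(4) = mex{0} = 1
g(5) = mex{0} = 1
g(6) = mex{0} = 1
So g(6) = 1.
By the Sprague-Grundy theorem, the Grundy value of a sum of independent games is the XOR of the component values.
Combined value = 8 ⊕ 1 = 9.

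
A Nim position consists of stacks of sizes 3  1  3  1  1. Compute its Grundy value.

Compute the nim-sum pairwise:
3 ⊕ 1 = 2
2 ⊕ 3 = 1
1 ⊕ 1 = 0
0 ⊕ 1 = 1

1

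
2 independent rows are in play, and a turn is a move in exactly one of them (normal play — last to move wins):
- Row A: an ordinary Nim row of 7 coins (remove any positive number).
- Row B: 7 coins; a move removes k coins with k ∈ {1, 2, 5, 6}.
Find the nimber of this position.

Row A is a plain Nim row of size 7, so its Grundy value is 7.
Grundy values for row B (subtraction set {1, 2, 5, 6}):
g(0) = mex{} = 0
g(1) = mex{0} = 1
g(2) = mex{0,1} = 2
g(3) = mex{1,2} = 0
g(4) = mex{0,2} = 1
g(5) = mex{0,1} = 2
g(6) = mex{0,1,2} = 3
g(7) = mex{1,2,3} = 0
So g(7) = 0.
The value of a disjunctive sum is the nim-sum of the parts.
Combined value = 7 XOR 0 = 7.

7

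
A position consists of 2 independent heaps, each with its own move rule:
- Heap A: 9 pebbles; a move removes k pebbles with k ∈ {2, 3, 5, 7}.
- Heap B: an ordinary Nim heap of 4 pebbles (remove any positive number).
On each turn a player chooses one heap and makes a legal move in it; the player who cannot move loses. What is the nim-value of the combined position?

4

For heap A, compute g(0), g(1), … with moves {2, 3, 5, 7}:
k:     0  1  2  3  4  5  6  7  8  9
g(k):  0  0  1  1  2  2  3  3  4  0
So g(9) = 0.
Heap B is a plain Nim heap of size 4, so its Grundy value is 4.
By the Sprague-Grundy theorem, the Grundy value of a sum of independent games is the XOR of the component values.
Combined value = 0 ⊕ 4 = 4.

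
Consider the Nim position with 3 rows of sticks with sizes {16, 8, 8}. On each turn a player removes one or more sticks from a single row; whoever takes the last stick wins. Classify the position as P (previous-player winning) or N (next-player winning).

N-position

Write each in binary and XOR column by column:
  10000  (16)
  01000  (8)
  01000  (8)
  -----
  10000  (16)
The nim-sum is 16 ≠ 0, so this is an N-position: the player to move can win.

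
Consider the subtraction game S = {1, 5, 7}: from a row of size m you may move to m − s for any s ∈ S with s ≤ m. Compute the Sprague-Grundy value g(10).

0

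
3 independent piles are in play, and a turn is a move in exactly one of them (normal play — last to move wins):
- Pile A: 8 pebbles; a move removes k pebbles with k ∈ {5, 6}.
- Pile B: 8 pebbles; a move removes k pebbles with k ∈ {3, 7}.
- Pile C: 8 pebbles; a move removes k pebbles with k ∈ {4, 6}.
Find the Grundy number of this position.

1

Grundy values for pile A (subtraction set {5, 6}):
k:     0  1  2  3  4  5  6  7  8
g(k):  0  0  0  0  0  1  1  1  1
So g(8) = 1.
Grundy values for pile B (subtraction set {3, 7}):
g(0) = mex{} = 0
g(1) = mex{} = 0
g(2) = mex{} = 0
g(3) = mex{0} = 1
g(4) = mex{0} = 1
g(5) = mex{0} = 1
g(6) = mex{1} = 0
g(7) = mex{0,1} = 2
g(8) = mex{0,1} = 2
So g(8) = 2.
For pile C, compute g(0), g(1), … with moves {4, 6}:
g(0) = mex{} = 0
g(1) = mex{} = 0
g(2) = mex{} = 0
g(3) = mex{} = 0
g(4) = mex{0} = 1
g(5) = mex{0} = 1
g(6) = mex{0} = 1
g(7) = mex{0} = 1
g(8) = mex{0,1} = 2
So g(8) = 2.
By the Sprague-Grundy theorem, the Grundy value of a sum of independent games is the XOR of the component values.
Combined value = 1 XOR 2 XOR 2 = 1.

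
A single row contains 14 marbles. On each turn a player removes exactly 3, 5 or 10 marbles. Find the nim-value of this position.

2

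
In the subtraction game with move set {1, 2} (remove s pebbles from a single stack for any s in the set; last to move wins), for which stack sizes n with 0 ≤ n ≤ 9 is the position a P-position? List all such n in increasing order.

0, 3, 6, 9

Grundy values for subtraction set {1, 2}:
g(0) = mex{} = 0
g(1) = mex{0} = 1
g(2) = mex{0,1} = 2
g(3) = mex{1,2} = 0
g(4) = mex{0,2} = 1
g(5) = mex{0,1} = 2
g(6) = mex{1,2} = 0
g(7) = mex{0,2} = 1
g(8) = mex{0,1} = 2
g(9) = mex{1,2} = 0
The P-positions (g = 0) in 0..9 are 0, 3, 6, 9.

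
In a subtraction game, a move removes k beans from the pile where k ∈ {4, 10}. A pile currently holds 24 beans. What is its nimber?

Compute g(0), g(1), … for moves {4, 10}:
k:     0  1  2  3  4  5  6  7  8  9 10 11 12 13 14 15 16 17 18 19 20 21 22 23 24
g(k):  0  0  0  0  1  1  1  1  0  0  2  2  1  1  0  0  0  0  1  1  1  1  0  0  2
So g(24) = 2.

2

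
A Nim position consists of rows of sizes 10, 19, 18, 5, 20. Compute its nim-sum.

Write each in binary and XOR column by column:
  01010  (10)
  10011  (19)
  10010  (18)
  00101  (5)
  10100  (20)
  -----
  11010  (26)

26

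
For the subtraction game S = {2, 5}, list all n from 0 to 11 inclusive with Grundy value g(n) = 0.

Build the Grundy sequence with g(k) = mex{g(k−s) : s ∈ {2, 5}, s ≤ k}:
g(0) = mex{} = 0
g(1) = mex{} = 0
g(2) = mex{0} = 1
g(3) = mex{0} = 1
g(4) = mex{1} = 0
g(5) = mex{0,1} = 2
g(6) = mex{0} = 1
g(7) = mex{1,2} = 0
g(8) = mex{1} = 0
g(9) = mex{0} = 1
g(10) = mex{0,2} = 1
g(11) = mex{1} = 0
The P-positions (g = 0) in 0..11 are 0, 1, 4, 7, 8, 11.

0, 1, 4, 7, 8, 11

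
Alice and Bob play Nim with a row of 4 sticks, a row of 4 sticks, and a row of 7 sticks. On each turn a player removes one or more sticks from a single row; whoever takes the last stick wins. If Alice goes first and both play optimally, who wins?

Nim-sum: 4 ^ 4 ^ 7 = 7.
The nim-sum is 7 ≠ 0, so this is an N-position: the player to move can win; Alice has a winning move.

Alice wins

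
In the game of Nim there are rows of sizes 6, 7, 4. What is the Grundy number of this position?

Compute the nim-sum pairwise:
6 XOR 7 = 1
1 XOR 4 = 5

5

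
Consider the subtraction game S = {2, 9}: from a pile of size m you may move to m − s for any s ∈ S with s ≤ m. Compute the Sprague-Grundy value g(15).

Compute g(0), g(1), … for moves {2, 9}:
k:     0  1  2  3  4  5  6  7  8  9 10 11 12 13 14 15
g(k):  0  0  1  1  0  0  1  1  0  2  1  0  0  1  1  0
So g(15) = 0.

0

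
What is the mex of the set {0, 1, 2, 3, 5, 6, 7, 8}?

4

The values 0, 1, 2, 3 are all present; 4 is the first non-negative integer missing from the set.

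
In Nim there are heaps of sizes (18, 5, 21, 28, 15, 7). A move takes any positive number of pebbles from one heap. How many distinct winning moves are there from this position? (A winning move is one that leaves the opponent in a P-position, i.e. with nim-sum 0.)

Write each in binary and XOR column by column:
  10010  (18)
  00101  (5)
  10101  (21)
  11100  (28)
  01111  (15)
  00111  (7)
  -----
  10110  (22)
The overall nim-sum is X = 22. A heap of size p has a winning move iff p XOR X < p (reduce it to p XOR X).
  18: 18 XOR 22 = 4 < 18 — winning move (to 4).
  5: 5 XOR 22 = 19 ≥ 5 — no move.
  21: 21 XOR 22 = 3 < 21 — winning move (to 3).
  28: 28 XOR 22 = 10 < 28 — winning move (to 10).
  15: 15 XOR 22 = 25 ≥ 15 — no move.
  7: 7 XOR 22 = 17 ≥ 7 — no move.
That gives 3 winning moves.

3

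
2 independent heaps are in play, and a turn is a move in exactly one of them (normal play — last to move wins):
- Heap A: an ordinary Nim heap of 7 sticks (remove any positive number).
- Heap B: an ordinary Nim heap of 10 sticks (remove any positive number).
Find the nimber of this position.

Heap A is a plain Nim heap of size 7, so its Grundy value is 7.
Heap B is a plain Nim heap of size 10, so its Grundy value is 10.
By the Sprague-Grundy theorem, the Grundy value of a sum of independent games is the XOR of the component values.
Combined value = 7 XOR 10 = 13.

13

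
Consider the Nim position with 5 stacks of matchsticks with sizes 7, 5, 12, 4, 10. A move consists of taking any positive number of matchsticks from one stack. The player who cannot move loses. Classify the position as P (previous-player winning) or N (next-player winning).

P-position

In binary:
  0111  (7)
  0101  (5)
  1100  (12)
  0100  (4)
  1010  (10)
  ----
  0000  (0)
The nim-sum is 0, so this is a P-position: the player to move is in a losing position under optimal play.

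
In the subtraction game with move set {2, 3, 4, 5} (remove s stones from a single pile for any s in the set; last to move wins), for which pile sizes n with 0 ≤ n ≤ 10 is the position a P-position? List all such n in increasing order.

Grundy values for subtraction set {2, 3, 4, 5}:
g(0) = mex{} = 0
g(1) = mex{} = 0
g(2) = mex{0} = 1
g(3) = mex{0} = 1
g(4) = mex{0,1} = 2
g(5) = mex{0,1} = 2
g(6) = mex{0,1,2} = 3
g(7) = mex{1,2} = 0
g(8) = mex{1,2,3} = 0
g(9) = mex{0,2,3} = 1
g(10) = mex{0,2,3} = 1
The P-positions (g = 0) in 0..10 are 0, 1, 7, 8.

0, 1, 7, 8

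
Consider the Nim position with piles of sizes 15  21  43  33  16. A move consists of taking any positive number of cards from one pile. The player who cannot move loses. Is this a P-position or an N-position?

P-position

In binary:
  001111  (15)
  010101  (21)
  101011  (43)
  100001  (33)
  010000  (16)
  ------
  000000  (0)
The nim-sum is 0, so this is a P-position: the player to move is in a losing position under optimal play.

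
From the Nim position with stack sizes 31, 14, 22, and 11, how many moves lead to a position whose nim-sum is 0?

3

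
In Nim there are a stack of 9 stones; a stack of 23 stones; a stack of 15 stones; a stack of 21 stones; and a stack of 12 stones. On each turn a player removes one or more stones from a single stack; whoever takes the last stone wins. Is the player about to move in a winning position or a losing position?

Winning position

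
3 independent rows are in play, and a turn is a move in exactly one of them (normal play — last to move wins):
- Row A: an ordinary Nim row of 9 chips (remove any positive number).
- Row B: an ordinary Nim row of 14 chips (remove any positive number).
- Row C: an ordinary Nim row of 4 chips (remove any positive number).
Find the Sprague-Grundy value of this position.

3

Row A is a plain Nim row of size 9, so its Grundy value is 9.
Row B is a plain Nim row of size 14, so its Grundy value is 14.
Row C is a plain Nim row of size 4, so its Grundy value is 4.
By the Sprague-Grundy theorem, the Grundy value of a sum of independent games is the XOR of the component values.
Combined value = 9 XOR 14 XOR 4 = 3.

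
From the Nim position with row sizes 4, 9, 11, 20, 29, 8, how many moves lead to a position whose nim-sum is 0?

3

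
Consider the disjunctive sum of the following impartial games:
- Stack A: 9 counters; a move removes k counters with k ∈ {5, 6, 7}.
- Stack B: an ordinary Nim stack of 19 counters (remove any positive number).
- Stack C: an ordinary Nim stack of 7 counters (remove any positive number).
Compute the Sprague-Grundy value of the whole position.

21

Grundy values for stack A (subtraction set {5, 6, 7}):
k:     0  1  2  3  4  5  6  7  8  9
g(k):  0  0  0  0  0  1  1  1  1  1
So g(9) = 1.
Stack B is a plain Nim stack of size 19, so its Grundy value is 19.
Stack C is a plain Nim stack of size 7, so its Grundy value is 7.
By the Sprague-Grundy theorem, the Grundy value of a sum of independent games is the XOR of the component values.
Combined value = 1 ⊕ 19 ⊕ 7 = 21.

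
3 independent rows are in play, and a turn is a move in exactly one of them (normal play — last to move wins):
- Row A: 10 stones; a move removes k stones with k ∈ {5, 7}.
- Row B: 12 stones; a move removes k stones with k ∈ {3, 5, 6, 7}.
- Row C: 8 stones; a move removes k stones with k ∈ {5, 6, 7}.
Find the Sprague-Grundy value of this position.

3

For row A, compute g(0), g(1), … with moves {5, 7}:
g(0) = mex{} = 0
g(1) = mex{} = 0
g(2) = mex{} = 0
g(3) = mex{} = 0
g(4) = mex{} = 0
g(5) = mex{0} = 1
g(6) = mex{0} = 1
g(7) = mex{0} = 1
g(8) = mex{0} = 1
g(9) = mex{0} = 1
g(10) = mex{0,1} = 2
So g(10) = 2.
For row B, compute g(0), g(1), … with moves {3, 5, 6, 7}:
g(0) = mex{} = 0
g(1) = mex{} = 0
g(2) = mex{} = 0
g(3) = mex{0} = 1
g(4) = mex{0} = 1
g(5) = mex{0} = 1
g(6) = mex{0,1} = 2
g(7) = mex{0,1} = 2
g(8) = mex{0,1} = 2
g(9) = mex{0,1,2} = 3
g(10) = mex{1,2} = 0
g(11) = mex{1,2} = 0
g(12) = mex{1,2,3} = 0
So g(12) = 0.
Build the Grundy sequence for row C with g(k) = mex{g(k−s) : s ∈ {5, 6, 7}, s ≤ k}:
k:     0  1  2  3  4  5  6  7  8
g(k):  0  0  0  0  0  1  1  1  1
So g(8) = 1.
The value of a disjunctive sum is the nim-sum of the parts.
Combined value = 2 XOR 0 XOR 1 = 3.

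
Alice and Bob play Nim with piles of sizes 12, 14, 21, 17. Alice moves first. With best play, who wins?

Alice wins

Compute the nim-sum pairwise:
12 ^ 14 = 2
2 ^ 21 = 23
23 ^ 17 = 6
The nim-sum is 6 ≠ 0, so this is an N-position: the player to move can win; Alice has a winning move.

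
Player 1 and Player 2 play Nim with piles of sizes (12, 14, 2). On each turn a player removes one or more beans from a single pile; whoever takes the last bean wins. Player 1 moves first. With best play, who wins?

Player 2 wins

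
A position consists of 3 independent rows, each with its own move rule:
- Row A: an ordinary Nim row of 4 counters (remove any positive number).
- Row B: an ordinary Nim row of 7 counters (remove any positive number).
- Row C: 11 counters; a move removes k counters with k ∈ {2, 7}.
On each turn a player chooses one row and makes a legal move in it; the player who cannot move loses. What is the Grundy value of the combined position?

Row A is a plain Nim row of size 4, so its Grundy value is 4.
Row B is a plain Nim row of size 7, so its Grundy value is 7.
Grundy values for row C (subtraction set {2, 7}):
k:     0  1  2  3  4  5  6  7  8  9 10 11
g(k):  0  0  1  1  0  0  1  1  2  0  0  1
So g(11) = 1.
The value of a disjunctive sum is the nim-sum of the parts.
Combined value = 4 XOR 7 XOR 1 = 2.

2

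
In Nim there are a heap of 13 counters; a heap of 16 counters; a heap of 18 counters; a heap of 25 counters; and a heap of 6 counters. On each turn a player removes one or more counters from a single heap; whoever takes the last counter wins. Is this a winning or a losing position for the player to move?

Winning position

Nim-sum: 13 ^ 16 ^ 18 ^ 25 ^ 6 = 16.
The nim-sum is 16 ≠ 0, so this is an N-position: the player to move can win.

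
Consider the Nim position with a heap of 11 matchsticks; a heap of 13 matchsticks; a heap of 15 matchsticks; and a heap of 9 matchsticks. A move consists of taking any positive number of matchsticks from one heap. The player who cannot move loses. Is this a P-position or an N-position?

Nim-sum: 11 XOR 13 XOR 15 XOR 9 = 0.
The nim-sum is 0, so this is a P-position: the player to move is in a losing position under optimal play.

P-position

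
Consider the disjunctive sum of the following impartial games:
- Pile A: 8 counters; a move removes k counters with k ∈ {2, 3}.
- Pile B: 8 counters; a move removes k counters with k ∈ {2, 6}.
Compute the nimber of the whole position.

Build the Grundy sequence for pile A with g(k) = mex{g(k−s) : s ∈ {2, 3}, s ≤ k}:
g(0) = mex{} = 0
g(1) = mex{} = 0
g(2) = mex{0} = 1
g(3) = mex{0} = 1
g(4) = mex{0,1} = 2
g(5) = mex{1} = 0
g(6) = mex{1,2} = 0
g(7) = mex{0,2} = 1
g(8) = mex{0} = 1
So g(8) = 1.
Build the Grundy sequence for pile B with g(k) = mex{g(k−s) : s ∈ {2, 6}, s ≤ k}:
k:     0  1  2  3  4  5  6  7  8
g(k):  0  0  1  1  0  0  1  1  0
So g(8) = 0.
By the Sprague-Grundy theorem, the Grundy value of a sum of independent games is the XOR of the component values.
Combined value = 1 XOR 0 = 1.

1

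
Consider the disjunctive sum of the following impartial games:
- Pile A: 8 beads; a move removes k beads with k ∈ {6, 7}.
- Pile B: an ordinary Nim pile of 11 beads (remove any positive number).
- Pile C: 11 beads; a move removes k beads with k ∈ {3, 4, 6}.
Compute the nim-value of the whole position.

Grundy values for pile A (subtraction set {6, 7}):
k:     0  1  2  3  4  5  6  7  8
g(k):  0  0  0  0  0  0  1  1  1
So g(8) = 1.
Pile B is a plain Nim pile of size 11, so its Grundy value is 11.
For pile C, compute g(0), g(1), … with moves {3, 4, 6}:
k:     0  1  2  3  4  5  6  7  8  9 10 11
g(k):  0  0  0  1  1  1  2  2  2  0  0  0
So g(11) = 0.
The value of a disjunctive sum is the nim-sum of the parts.
Combined value = 1 XOR 11 XOR 0 = 10.

10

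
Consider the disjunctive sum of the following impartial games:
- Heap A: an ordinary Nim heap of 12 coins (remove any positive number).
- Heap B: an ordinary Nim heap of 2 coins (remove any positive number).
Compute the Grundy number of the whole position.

Heap A is a plain Nim heap of size 12, so its Grundy value is 12.
Heap B is a plain Nim heap of size 2, so its Grundy value is 2.
By the Sprague-Grundy theorem, the Grundy value of a sum of independent games is the XOR of the component values.
Combined value = 12 XOR 2 = 14.

14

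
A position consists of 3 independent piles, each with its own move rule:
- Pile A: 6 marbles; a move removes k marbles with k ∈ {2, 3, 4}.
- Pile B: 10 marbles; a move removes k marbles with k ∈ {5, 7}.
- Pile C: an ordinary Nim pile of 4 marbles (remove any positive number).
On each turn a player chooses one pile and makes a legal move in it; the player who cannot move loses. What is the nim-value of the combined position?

For pile A, compute g(0), g(1), … with moves {2, 3, 4}:
g(0) = mex{} = 0
g(1) = mex{} = 0
g(2) = mex{0} = 1
g(3) = mex{0} = 1
g(4) = mex{0,1} = 2
g(5) = mex{0,1} = 2
g(6) = mex{1,2} = 0
So g(6) = 0.
For pile B, compute g(0), g(1), … with moves {5, 7}:
g(0) = mex{} = 0
g(1) = mex{} = 0
g(2) = mex{} = 0
g(3) = mex{} = 0
g(4) = mex{} = 0
g(5) = mex{0} = 1
g(6) = mex{0} = 1
g(7) = mex{0} = 1
g(8) = mex{0} = 1
g(9) = mex{0} = 1
g(10) = mex{0,1} = 2
So g(10) = 2.
Pile C is a plain Nim pile of size 4, so its Grundy value is 4.
The value of a disjunctive sum is the nim-sum of the parts.
Combined value = 0 ⊕ 2 ⊕ 4 = 6.

6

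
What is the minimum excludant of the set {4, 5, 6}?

0

0 is not in the set, so the mex is 0.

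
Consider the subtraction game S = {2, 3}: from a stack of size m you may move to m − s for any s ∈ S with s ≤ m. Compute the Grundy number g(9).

2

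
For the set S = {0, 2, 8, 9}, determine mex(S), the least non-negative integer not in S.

1

0 is in the set but 1 is not, so the mex is 1.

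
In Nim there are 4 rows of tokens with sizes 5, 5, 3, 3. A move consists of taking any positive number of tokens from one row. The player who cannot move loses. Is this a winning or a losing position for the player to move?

Losing position

Bitwise XOR of the heap sizes:
  101  (5)
  101  (5)
  011  (3)
  011  (3)
  ---
  000  (0)
The nim-sum is 0, so this is a P-position: the player to move is in a losing position under optimal play.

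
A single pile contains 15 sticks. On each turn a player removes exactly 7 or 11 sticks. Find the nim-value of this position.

2

Compute g(0), g(1), … for moves {7, 11}:
k:     0  1  2  3  4  5  6  7  8  9 10 11 12 13 14 15
g(k):  0  0  0  0  0  0  0  1  1  1  1  1  1  1  2  2
So g(15) = 2.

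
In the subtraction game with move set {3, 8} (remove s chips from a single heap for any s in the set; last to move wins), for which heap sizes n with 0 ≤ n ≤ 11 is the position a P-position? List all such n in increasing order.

0, 1, 2, 6, 7, 11

Compute g(0), g(1), … for moves {3, 8}:
g(0) = mex{} = 0
g(1) = mex{} = 0
g(2) = mex{} = 0
g(3) = mex{0} = 1
g(4) = mex{0} = 1
g(5) = mex{0} = 1
g(6) = mex{1} = 0
g(7) = mex{1} = 0
g(8) = mex{0,1} = 2
g(9) = mex{0} = 1
g(10) = mex{0} = 1
g(11) = mex{1,2} = 0
The P-positions (g = 0) in 0..11 are 0, 1, 2, 6, 7, 11.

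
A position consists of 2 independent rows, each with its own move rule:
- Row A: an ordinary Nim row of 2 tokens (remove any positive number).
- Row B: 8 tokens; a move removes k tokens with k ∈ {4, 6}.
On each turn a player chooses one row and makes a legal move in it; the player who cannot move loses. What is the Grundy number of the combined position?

0

Row A is a plain Nim row of size 2, so its Grundy value is 2.
Grundy values for row B (subtraction set {4, 6}):
k:     0  1  2  3  4  5  6  7  8
g(k):  0  0  0  0  1  1  1  1  2
So g(8) = 2.
By the Sprague-Grundy theorem, the Grundy value of a sum of independent games is the XOR of the component values.
Combined value = 2 ⊕ 2 = 0.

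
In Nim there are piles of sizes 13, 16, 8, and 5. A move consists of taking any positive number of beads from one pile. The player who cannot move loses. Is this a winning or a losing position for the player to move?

In binary:
  01101  (13)
  10000  (16)
  01000  (8)
  00101  (5)
  -----
  10000  (16)
The nim-sum is 16 ≠ 0, so this is an N-position: the player to move can win.

Winning position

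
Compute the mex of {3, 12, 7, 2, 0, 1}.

4

The values 0, 1, 2, 3 are all present; 4 is the first non-negative integer missing from the set.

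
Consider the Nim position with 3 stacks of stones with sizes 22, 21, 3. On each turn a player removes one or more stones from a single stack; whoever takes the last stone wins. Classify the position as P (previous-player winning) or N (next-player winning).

P-position

Compute the nim-sum pairwise:
22 ^ 21 = 3
3 ^ 3 = 0
The nim-sum is 0, so this is a P-position: the player to move is in a losing position under optimal play.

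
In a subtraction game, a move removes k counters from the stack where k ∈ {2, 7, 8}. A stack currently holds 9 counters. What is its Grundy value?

2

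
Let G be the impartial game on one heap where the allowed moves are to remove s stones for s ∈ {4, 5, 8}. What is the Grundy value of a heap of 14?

0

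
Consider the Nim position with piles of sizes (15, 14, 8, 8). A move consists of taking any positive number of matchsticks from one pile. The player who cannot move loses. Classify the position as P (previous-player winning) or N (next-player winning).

In binary:
  1111  (15)
  1110  (14)
  1000  (8)
  1000  (8)
  ----
  0001  (1)
The nim-sum is 1 ≠ 0, so this is an N-position: the player to move can win.

N-position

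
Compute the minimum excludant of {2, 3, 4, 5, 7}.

0

0 is not in the set, so the mex is 0.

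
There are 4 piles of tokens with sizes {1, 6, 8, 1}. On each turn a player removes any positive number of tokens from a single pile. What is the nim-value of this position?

14

Nim-sum: 1 XOR 6 XOR 8 XOR 1 = 14.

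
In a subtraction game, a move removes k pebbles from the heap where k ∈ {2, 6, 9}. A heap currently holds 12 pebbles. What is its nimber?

0

Grundy values for subtraction set {2, 6, 9}:
g(0) = mex{} = 0
g(1) = mex{} = 0
g(2) = mex{0} = 1
g(3) = mex{0} = 1
g(4) = mex{1} = 0
g(5) = mex{1} = 0
g(6) = mex{0} = 1
g(7) = mex{0} = 1
g(8) = mex{1} = 0
g(9) = mex{0,1} = 2
g(10) = mex{0} = 1
g(11) = mex{0,1,2} = 3
g(12) = mex{1} = 0
So g(12) = 0.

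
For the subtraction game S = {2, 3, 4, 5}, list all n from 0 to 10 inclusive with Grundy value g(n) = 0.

0, 1, 7, 8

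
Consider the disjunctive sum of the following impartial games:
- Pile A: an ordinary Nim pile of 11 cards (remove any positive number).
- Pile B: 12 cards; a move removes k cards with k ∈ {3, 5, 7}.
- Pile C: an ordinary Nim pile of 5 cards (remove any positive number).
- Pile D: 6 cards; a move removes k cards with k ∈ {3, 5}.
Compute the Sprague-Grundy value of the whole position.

12

Pile A is a plain Nim pile of size 11, so its Grundy value is 11.
Grundy values for pile B (subtraction set {3, 5, 7}):
k:     0  1  2  3  4  5  6  7  8  9 10 11 12
g(k):  0  0  0  1  1  1  2  2  2  3  0  0  0
So g(12) = 0.
Pile C is a plain Nim pile of size 5, so its Grundy value is 5.
Grundy values for pile D (subtraction set {3, 5}):
g(0) = mex{} = 0
g(1) = mex{} = 0
g(2) = mex{} = 0
g(3) = mex{0} = 1
g(4) = mex{0} = 1
g(5) = mex{0} = 1
g(6) = mex{0,1} = 2
So g(6) = 2.
By the Sprague-Grundy theorem, the Grundy value of a sum of independent games is the XOR of the component values.
Combined value = 11 ⊕ 0 ⊕ 5 ⊕ 2 = 12.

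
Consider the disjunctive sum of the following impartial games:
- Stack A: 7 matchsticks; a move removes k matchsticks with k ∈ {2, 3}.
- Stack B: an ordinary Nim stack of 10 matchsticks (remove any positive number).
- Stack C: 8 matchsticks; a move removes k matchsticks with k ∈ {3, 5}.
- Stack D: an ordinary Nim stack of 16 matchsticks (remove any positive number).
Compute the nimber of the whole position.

27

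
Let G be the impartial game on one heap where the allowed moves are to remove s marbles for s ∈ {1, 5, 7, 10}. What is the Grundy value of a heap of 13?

Grundy values for subtraction set {1, 5, 7, 10}:
k:     0  1  2  3  4  5  6  7  8  9 10 11 12 13
g(k):  0  1  0  1  0  1  0  1  0  1  2  3  2  3
So g(13) = 3.

3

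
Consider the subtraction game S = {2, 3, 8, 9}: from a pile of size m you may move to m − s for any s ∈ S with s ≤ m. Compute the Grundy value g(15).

2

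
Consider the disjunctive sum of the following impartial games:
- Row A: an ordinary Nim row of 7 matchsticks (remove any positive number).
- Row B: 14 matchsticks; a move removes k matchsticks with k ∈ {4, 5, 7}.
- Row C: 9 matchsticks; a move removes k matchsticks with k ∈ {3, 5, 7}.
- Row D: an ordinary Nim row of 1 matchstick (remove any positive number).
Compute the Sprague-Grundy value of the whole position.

5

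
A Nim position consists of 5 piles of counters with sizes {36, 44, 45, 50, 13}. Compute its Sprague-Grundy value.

26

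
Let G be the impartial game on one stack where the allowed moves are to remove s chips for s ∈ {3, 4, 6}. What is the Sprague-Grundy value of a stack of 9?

0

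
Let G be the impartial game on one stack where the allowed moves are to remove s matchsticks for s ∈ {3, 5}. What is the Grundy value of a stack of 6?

Compute g(0), g(1), … for moves {3, 5}:
k:     0  1  2  3  4  5  6
g(k):  0  0  0  1  1  1  2
So g(6) = 2.

2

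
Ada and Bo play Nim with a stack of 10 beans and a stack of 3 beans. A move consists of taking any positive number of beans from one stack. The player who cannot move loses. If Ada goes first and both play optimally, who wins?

Ada wins

Compute the nim-sum pairwise:
10 ^ 3 = 9
The nim-sum is 9 ≠ 0, so this is an N-position: the player to move can win; Ada has a winning move.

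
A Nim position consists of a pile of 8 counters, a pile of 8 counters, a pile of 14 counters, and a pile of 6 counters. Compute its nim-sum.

Nim-sum: 8 ⊕ 8 ⊕ 14 ⊕ 6 = 8.

8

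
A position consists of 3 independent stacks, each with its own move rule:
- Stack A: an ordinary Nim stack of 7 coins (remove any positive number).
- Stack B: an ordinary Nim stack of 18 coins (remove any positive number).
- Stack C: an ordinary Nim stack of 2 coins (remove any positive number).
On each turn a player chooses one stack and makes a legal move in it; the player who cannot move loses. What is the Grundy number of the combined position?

23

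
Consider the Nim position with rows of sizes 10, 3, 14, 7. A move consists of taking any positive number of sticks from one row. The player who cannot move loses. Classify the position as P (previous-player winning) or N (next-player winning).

P-position

Compute the nim-sum pairwise:
10 ⊕ 3 = 9
9 ⊕ 14 = 7
7 ⊕ 7 = 0
The nim-sum is 0, so this is a P-position: the player to move is in a losing position under optimal play.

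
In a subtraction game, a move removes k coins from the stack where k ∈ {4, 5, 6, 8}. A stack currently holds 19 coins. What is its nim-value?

1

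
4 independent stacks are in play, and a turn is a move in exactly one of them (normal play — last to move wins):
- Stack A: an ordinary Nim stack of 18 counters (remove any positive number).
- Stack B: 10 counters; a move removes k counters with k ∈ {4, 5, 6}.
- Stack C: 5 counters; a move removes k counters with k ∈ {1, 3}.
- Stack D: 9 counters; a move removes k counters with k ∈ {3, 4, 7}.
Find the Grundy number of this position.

16

Stack A is a plain Nim stack of size 18, so its Grundy value is 18.
Grundy values for stack B (subtraction set {4, 5, 6}):
g(0) = mex{} = 0
g(1) = mex{} = 0
g(2) = mex{} = 0
g(3) = mex{} = 0
g(4) = mex{0} = 1
g(5) = mex{0} = 1
g(6) = mex{0} = 1
g(7) = mex{0} = 1
g(8) = mex{0,1} = 2
g(9) = mex{0,1} = 2
g(10) = mex{1} = 0
So g(10) = 0.
For stack C, compute g(0), g(1), … with moves {1, 3}:
k:     0  1  2  3  4  5
g(k):  0  1  0  1  0  1
So g(5) = 1.
Build the Grundy sequence for stack D with g(k) = mex{g(k−s) : s ∈ {3, 4, 7}, s ≤ k}:
g(0) = mex{} = 0
g(1) = mex{} = 0
g(2) = mex{} = 0
g(3) = mex{0} = 1
g(4) = mex{0} = 1
g(5) = mex{0} = 1
g(6) = mex{0,1} = 2
g(7) = mex{0,1} = 2
g(8) = mex{0,1} = 2
g(9) = mex{0,1,2} = 3
So g(9) = 3.
The value of a disjunctive sum is the nim-sum of the parts.
Combined value = 18 ⊕ 0 ⊕ 1 ⊕ 3 = 16.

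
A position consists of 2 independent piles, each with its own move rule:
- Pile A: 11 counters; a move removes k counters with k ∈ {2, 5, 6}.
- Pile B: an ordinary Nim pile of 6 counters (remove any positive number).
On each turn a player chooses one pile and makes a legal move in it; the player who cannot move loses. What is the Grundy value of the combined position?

For pile A, compute g(0), g(1), … with moves {2, 5, 6}:
g(0) = mex{} = 0
g(1) = mex{} = 0
g(2) = mex{0} = 1
g(3) = mex{0} = 1
g(4) = mex{1} = 0
g(5) = mex{0,1} = 2
g(6) = mex{0} = 1
g(7) = mex{0,1,2} = 3
g(8) = mex{1} = 0
g(9) = mex{0,1,3} = 2
g(10) = mex{0,2} = 1
g(11) = mex{1,2} = 0
So g(11) = 0.
Pile B is a plain Nim pile of size 6, so its Grundy value is 6.
The value of a disjunctive sum is the nim-sum of the parts.
Combined value = 0 XOR 6 = 6.

6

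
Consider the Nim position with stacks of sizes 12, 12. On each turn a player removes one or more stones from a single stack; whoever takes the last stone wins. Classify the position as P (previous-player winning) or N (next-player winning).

P-position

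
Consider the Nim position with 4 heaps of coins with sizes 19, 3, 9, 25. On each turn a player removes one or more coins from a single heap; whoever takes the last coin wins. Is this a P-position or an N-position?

P-position

Compute the nim-sum pairwise:
19 XOR 3 = 16
16 XOR 9 = 25
25 XOR 25 = 0
The nim-sum is 0, so this is a P-position: the player to move is in a losing position under optimal play.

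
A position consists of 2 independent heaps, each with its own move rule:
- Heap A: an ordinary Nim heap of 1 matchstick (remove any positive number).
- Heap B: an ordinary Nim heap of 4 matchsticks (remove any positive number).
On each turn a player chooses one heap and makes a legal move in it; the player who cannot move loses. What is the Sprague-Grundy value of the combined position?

5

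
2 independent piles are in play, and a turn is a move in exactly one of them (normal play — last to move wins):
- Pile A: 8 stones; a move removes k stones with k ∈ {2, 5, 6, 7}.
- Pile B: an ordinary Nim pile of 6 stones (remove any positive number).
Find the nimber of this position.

Grundy values for pile A (subtraction set {2, 5, 6, 7}):
k:     0  1  2  3  4  5  6  7  8
g(k):  0  0  1  1  0  2  1  3  2
So g(8) = 2.
Pile B is a plain Nim pile of size 6, so its Grundy value is 6.
By the Sprague-Grundy theorem, the Grundy value of a sum of independent games is the XOR of the component values.
Combined value = 2 ⊕ 6 = 4.

4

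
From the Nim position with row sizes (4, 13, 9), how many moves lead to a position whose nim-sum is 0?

Nim-sum: 4 ^ 13 ^ 9 = 0.
The nim-sum is already 0, so every move leaves a nonzero nim-sum — there are no winning moves.

0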